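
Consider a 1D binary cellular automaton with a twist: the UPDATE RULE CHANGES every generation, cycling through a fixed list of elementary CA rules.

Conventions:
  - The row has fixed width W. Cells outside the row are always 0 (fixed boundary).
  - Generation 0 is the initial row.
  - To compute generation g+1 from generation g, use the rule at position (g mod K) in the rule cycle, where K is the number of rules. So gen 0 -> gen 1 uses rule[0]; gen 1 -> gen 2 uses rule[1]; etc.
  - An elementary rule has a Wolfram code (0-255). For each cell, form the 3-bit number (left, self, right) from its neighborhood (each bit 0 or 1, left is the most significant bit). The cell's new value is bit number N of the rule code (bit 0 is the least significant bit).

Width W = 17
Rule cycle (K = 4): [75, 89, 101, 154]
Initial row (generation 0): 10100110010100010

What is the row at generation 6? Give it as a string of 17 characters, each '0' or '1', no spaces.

Gen 0: 10100110010100010
Gen 1 (rule 75): 00001110100001100
Gen 2 (rule 89): 11101010011101111
Gen 3 (rule 101): 00111110000110001
Gen 4 (rule 154): 01111101001101010
Gen 5 (rule 75): 11000100011100000
Gen 6 (rule 89): 11110011010111111

Answer: 11110011010111111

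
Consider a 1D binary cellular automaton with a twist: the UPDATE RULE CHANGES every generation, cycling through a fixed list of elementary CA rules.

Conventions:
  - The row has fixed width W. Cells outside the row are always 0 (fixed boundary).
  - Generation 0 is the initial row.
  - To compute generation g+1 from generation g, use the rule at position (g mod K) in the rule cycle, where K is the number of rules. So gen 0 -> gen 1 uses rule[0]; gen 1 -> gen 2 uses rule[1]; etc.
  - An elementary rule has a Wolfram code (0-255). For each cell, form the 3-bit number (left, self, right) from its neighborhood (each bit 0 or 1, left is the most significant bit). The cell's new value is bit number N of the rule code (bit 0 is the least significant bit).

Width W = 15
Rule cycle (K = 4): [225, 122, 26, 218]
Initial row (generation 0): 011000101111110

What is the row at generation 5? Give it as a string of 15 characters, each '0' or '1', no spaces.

Gen 0: 011000101111110
Gen 1 (rule 225): 001010010111110
Gen 2 (rule 122): 010101101100011
Gen 3 (rule 26): 100001001010110
Gen 4 (rule 218): 010010110000111
Gen 5 (rule 225): 000001010110011

Answer: 000001010110011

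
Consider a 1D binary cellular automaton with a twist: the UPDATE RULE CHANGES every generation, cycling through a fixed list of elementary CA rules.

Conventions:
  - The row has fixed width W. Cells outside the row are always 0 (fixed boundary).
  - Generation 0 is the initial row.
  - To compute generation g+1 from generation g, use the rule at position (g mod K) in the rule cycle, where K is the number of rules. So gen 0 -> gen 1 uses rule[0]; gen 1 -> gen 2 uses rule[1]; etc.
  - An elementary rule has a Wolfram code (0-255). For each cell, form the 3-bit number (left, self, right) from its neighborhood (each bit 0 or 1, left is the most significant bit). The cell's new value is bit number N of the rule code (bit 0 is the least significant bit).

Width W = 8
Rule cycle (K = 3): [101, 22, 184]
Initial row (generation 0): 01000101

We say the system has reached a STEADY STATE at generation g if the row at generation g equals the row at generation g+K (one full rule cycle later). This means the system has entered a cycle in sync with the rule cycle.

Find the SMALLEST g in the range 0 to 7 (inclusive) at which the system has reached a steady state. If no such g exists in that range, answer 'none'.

Answer: 5

Derivation:
Gen 0: 01000101
Gen 1 (rule 101): 01010111
Gen 2 (rule 22): 11010000
Gen 3 (rule 184): 10101000
Gen 4 (rule 101): 11111011
Gen 5 (rule 22): 00000000
Gen 6 (rule 184): 00000000
Gen 7 (rule 101): 11111111
Gen 8 (rule 22): 00000000
Gen 9 (rule 184): 00000000
Gen 10 (rule 101): 11111111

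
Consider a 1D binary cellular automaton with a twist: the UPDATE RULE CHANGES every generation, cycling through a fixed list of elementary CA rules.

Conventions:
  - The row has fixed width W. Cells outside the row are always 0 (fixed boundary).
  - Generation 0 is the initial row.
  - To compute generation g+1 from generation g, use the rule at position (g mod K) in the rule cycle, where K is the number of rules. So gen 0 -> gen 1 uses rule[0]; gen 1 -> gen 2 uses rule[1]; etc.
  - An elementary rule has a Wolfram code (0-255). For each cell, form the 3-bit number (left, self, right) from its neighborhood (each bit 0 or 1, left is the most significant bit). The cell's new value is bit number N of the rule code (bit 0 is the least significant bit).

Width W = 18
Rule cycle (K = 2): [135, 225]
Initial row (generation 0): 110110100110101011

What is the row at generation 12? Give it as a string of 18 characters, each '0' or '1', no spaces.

Gen 0: 110110100110101011
Gen 1 (rule 135): 000000101000101000
Gen 2 (rule 225): 111110010010010011
Gen 3 (rule 135): 011100110110110100
Gen 4 (rule 225): 001100011011011001
Gen 5 (rule 135): 110001100000000011
Gen 6 (rule 225): 010100101111111001
Gen 7 (rule 135): 110101100111110011
Gen 8 (rule 225): 011010100011110001
Gen 9 (rule 135): 100010101101100111
Gen 10 (rule 225): 001001010110100011
Gen 11 (rule 135): 111011010000101100
Gen 12 (rule 225): 011101100110010101

Answer: 011101100110010101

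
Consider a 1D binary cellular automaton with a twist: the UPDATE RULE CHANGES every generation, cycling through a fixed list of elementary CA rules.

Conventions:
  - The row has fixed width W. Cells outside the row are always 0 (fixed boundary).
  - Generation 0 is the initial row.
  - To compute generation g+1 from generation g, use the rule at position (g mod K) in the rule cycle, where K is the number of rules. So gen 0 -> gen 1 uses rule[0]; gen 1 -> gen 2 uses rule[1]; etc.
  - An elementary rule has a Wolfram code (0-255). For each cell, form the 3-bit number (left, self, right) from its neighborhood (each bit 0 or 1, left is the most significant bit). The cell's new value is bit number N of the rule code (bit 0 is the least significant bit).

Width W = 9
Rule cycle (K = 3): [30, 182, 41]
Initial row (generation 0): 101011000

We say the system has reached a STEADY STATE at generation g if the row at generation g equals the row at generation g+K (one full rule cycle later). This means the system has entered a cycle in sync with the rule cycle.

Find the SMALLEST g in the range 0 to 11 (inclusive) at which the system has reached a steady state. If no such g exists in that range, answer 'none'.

Answer: none

Derivation:
Gen 0: 101011000
Gen 1 (rule 30): 101010100
Gen 2 (rule 182): 111111110
Gen 3 (rule 41): 100000000
Gen 4 (rule 30): 110000000
Gen 5 (rule 182): 001000000
Gen 6 (rule 41): 100011111
Gen 7 (rule 30): 110110000
Gen 8 (rule 182): 001001000
Gen 9 (rule 41): 100000011
Gen 10 (rule 30): 110000110
Gen 11 (rule 182): 001001001
Gen 12 (rule 41): 100000000
Gen 13 (rule 30): 110000000
Gen 14 (rule 182): 001000000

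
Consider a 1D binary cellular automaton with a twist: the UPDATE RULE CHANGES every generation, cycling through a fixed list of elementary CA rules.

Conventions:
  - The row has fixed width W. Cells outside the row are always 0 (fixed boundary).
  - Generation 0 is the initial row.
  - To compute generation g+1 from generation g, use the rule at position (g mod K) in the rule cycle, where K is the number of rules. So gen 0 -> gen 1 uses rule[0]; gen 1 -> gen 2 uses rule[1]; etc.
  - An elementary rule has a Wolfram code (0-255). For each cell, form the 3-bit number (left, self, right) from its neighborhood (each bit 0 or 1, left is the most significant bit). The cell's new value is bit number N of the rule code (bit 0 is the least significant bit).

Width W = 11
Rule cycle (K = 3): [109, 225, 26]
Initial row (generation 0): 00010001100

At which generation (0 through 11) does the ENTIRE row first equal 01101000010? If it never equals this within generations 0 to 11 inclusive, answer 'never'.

Answer: never

Derivation:
Gen 0: 00010001100
Gen 1 (rule 109): 11010101101
Gen 2 (rule 225): 01101010110
Gen 3 (rule 26): 11000000101
Gen 4 (rule 109): 11011110111
Gen 5 (rule 225): 01101111011
Gen 6 (rule 26): 11001000010
Gen 7 (rule 109): 11001011010
Gen 8 (rule 225): 01000101100
Gen 9 (rule 26): 10101001010
Gen 10 (rule 109): 11111001110
Gen 11 (rule 225): 01111000110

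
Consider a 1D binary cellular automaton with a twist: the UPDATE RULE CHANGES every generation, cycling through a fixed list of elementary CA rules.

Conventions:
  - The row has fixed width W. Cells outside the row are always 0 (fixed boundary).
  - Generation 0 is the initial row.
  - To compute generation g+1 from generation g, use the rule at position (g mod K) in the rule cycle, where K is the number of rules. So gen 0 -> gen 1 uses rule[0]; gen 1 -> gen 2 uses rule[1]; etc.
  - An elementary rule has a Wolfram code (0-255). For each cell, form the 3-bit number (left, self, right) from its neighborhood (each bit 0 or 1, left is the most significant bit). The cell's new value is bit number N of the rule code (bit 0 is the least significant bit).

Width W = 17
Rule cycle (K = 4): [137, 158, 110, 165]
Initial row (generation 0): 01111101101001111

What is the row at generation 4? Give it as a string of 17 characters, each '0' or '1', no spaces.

Gen 0: 01111101101001111
Gen 1 (rule 137): 01111001000001110
Gen 2 (rule 158): 11110111100011101
Gen 3 (rule 110): 10011100100110111
Gen 4 (rule 165): 10001000100001010

Answer: 10001000100001010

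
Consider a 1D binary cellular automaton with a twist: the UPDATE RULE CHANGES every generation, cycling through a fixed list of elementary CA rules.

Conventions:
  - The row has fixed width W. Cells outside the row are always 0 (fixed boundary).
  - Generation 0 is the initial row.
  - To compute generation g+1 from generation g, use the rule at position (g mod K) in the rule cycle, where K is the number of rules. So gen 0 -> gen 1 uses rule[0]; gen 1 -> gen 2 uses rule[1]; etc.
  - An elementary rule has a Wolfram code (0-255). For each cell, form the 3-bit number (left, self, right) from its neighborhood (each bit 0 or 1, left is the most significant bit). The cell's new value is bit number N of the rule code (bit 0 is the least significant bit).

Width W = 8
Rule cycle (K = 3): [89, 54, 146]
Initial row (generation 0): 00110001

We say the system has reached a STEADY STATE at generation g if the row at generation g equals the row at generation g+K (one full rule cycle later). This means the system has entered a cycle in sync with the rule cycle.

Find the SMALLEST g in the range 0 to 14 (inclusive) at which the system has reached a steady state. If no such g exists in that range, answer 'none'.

Answer: none

Derivation:
Gen 0: 00110001
Gen 1 (rule 89): 10111100
Gen 2 (rule 54): 11000010
Gen 3 (rule 146): 00100101
Gen 4 (rule 89): 10010000
Gen 5 (rule 54): 11111000
Gen 6 (rule 146): 01110100
Gen 7 (rule 89): 01010011
Gen 8 (rule 54): 11111100
Gen 9 (rule 146): 01111010
Gen 10 (rule 89): 01001001
Gen 11 (rule 54): 11111111
Gen 12 (rule 146): 01111110
Gen 13 (rule 89): 01000011
Gen 14 (rule 54): 11100100
Gen 15 (rule 146): 01011010
Gen 16 (rule 89): 00011001
Gen 17 (rule 54): 00100111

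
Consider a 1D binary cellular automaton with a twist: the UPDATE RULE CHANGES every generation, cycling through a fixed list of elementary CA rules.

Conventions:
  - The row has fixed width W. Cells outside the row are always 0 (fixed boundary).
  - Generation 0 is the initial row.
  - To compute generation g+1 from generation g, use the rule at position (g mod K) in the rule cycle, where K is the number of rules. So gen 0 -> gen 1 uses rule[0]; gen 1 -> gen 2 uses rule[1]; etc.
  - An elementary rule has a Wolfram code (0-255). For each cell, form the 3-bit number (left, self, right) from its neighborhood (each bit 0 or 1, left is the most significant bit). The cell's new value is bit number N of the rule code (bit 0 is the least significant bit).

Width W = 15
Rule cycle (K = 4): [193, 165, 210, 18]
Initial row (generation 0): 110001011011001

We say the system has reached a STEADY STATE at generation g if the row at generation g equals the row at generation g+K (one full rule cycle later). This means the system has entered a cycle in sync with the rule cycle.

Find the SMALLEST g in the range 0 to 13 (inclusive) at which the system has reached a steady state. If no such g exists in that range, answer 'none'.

Answer: 12

Derivation:
Gen 0: 110001011011001
Gen 1 (rule 193): 010100001001000
Gen 2 (rule 165): 011101101001011
Gen 3 (rule 210): 101100100110001
Gen 4 (rule 18): 000011011001010
Gen 5 (rule 193): 111001001000000
Gen 6 (rule 165): 010001001011111
Gen 7 (rule 210): 101010110001111
Gen 8 (rule 18): 000000001010000
Gen 9 (rule 193): 111111100000111
Gen 10 (rule 165): 011111001110010
Gen 11 (rule 210): 101111110111101
Gen 12 (rule 18): 000000000000000
Gen 13 (rule 193): 111111111111111
Gen 14 (rule 165): 011111111111110
Gen 15 (rule 210): 101111111111111
Gen 16 (rule 18): 000000000000000
Gen 17 (rule 193): 111111111111111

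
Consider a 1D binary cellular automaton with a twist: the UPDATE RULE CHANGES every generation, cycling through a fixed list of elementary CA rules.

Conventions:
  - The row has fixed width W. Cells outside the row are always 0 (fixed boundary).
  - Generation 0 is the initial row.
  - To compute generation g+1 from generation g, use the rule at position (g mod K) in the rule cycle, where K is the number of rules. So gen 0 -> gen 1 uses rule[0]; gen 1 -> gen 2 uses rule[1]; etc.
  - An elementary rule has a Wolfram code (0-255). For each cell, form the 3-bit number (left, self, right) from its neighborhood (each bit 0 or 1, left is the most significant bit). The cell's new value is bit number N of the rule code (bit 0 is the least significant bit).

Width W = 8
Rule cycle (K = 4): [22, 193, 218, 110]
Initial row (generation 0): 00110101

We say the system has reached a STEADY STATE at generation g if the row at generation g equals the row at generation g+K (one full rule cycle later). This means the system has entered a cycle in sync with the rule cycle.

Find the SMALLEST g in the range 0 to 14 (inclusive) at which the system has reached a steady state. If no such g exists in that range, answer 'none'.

Gen 0: 00110101
Gen 1 (rule 22): 01000101
Gen 2 (rule 193): 00010000
Gen 3 (rule 218): 00101000
Gen 4 (rule 110): 01111000
Gen 5 (rule 22): 10000100
Gen 6 (rule 193): 00110001
Gen 7 (rule 218): 01111010
Gen 8 (rule 110): 11001110
Gen 9 (rule 22): 00110001
Gen 10 (rule 193): 10010100
Gen 11 (rule 218): 01100010
Gen 12 (rule 110): 11100110
Gen 13 (rule 22): 00011001
Gen 14 (rule 193): 11001000
Gen 15 (rule 218): 11110100
Gen 16 (rule 110): 10011100
Gen 17 (rule 22): 11100010
Gen 18 (rule 193): 01101000

Answer: none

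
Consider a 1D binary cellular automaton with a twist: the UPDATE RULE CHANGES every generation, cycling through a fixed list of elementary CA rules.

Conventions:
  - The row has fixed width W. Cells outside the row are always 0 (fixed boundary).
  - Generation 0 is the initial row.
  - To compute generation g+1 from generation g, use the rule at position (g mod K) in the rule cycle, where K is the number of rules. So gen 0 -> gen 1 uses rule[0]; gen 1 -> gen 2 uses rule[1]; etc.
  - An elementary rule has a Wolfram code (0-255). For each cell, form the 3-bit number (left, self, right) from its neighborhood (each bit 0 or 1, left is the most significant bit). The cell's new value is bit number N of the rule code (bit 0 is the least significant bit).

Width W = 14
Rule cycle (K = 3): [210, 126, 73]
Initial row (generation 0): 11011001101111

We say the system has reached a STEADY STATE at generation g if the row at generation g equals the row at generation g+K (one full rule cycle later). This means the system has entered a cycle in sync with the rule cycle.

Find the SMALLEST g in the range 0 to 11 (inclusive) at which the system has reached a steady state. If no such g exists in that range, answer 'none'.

Answer: 9

Derivation:
Gen 0: 11011001101111
Gen 1 (rule 210): 01001110100111
Gen 2 (rule 126): 11111011111101
Gen 3 (rule 73): 10001010000100
Gen 4 (rule 210): 01010001001010
Gen 5 (rule 126): 11111011111111
Gen 6 (rule 73): 10001010000001
Gen 7 (rule 210): 01010001000010
Gen 8 (rule 126): 11111011100111
Gen 9 (rule 73): 10001010100101
Gen 10 (rule 210): 01010000011000
Gen 11 (rule 126): 11111000111100
Gen 12 (rule 73): 10001010100101
Gen 13 (rule 210): 01010000011000
Gen 14 (rule 126): 11111000111100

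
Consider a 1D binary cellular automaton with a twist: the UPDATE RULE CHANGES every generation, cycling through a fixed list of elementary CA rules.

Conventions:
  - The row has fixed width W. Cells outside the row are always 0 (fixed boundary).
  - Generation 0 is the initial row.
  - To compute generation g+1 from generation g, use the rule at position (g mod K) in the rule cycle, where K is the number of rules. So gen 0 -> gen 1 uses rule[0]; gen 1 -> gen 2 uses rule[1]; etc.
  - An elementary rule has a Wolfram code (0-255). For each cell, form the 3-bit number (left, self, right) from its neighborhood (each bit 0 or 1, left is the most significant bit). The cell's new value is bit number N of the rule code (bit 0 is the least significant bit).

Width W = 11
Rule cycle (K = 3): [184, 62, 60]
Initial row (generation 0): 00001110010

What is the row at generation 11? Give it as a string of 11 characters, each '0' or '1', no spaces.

Answer: 00011011100

Derivation:
Gen 0: 00001110010
Gen 1 (rule 184): 00001101001
Gen 2 (rule 62): 00011011111
Gen 3 (rule 60): 00010110000
Gen 4 (rule 184): 00001101000
Gen 5 (rule 62): 00011011100
Gen 6 (rule 60): 00010110010
Gen 7 (rule 184): 00001101001
Gen 8 (rule 62): 00011011111
Gen 9 (rule 60): 00010110000
Gen 10 (rule 184): 00001101000
Gen 11 (rule 62): 00011011100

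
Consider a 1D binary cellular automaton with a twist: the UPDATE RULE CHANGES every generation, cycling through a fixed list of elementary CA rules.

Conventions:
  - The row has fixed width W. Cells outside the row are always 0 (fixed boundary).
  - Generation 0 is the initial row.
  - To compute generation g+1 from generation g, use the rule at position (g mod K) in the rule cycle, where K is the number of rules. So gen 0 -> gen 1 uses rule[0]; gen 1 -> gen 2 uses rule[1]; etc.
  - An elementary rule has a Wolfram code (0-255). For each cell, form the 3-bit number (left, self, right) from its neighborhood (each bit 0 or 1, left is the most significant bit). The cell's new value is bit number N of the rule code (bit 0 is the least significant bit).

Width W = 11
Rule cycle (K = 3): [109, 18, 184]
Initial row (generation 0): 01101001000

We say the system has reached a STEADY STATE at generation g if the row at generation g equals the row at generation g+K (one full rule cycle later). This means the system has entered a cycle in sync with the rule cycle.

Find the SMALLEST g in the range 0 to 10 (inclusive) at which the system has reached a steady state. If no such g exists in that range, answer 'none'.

Answer: 5

Derivation:
Gen 0: 01101001000
Gen 1 (rule 109): 01111001011
Gen 2 (rule 18): 10000110000
Gen 3 (rule 184): 01000101000
Gen 4 (rule 109): 01010111011
Gen 5 (rule 18): 10000000000
Gen 6 (rule 184): 01000000000
Gen 7 (rule 109): 01011111111
Gen 8 (rule 18): 10000000000
Gen 9 (rule 184): 01000000000
Gen 10 (rule 109): 01011111111
Gen 11 (rule 18): 10000000000
Gen 12 (rule 184): 01000000000
Gen 13 (rule 109): 01011111111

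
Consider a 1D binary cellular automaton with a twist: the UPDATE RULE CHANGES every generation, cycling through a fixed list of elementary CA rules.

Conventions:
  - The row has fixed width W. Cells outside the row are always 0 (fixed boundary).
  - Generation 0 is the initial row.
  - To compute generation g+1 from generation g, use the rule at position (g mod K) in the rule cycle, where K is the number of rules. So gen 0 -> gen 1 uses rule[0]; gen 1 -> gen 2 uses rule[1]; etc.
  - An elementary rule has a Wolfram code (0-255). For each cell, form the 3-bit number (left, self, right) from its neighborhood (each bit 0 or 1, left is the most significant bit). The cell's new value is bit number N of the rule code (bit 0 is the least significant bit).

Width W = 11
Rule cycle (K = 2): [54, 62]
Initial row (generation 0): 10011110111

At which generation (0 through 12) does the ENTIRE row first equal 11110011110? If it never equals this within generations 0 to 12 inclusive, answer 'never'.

Answer: 7

Derivation:
Gen 0: 10011110111
Gen 1 (rule 54): 11100001000
Gen 2 (rule 62): 10010011100
Gen 3 (rule 54): 11111100010
Gen 4 (rule 62): 10000010111
Gen 5 (rule 54): 11000111000
Gen 6 (rule 62): 10101100100
Gen 7 (rule 54): 11110011110
Gen 8 (rule 62): 10001110001
Gen 9 (rule 54): 11010001011
Gen 10 (rule 62): 10111011110
Gen 11 (rule 54): 11000100001
Gen 12 (rule 62): 10101110011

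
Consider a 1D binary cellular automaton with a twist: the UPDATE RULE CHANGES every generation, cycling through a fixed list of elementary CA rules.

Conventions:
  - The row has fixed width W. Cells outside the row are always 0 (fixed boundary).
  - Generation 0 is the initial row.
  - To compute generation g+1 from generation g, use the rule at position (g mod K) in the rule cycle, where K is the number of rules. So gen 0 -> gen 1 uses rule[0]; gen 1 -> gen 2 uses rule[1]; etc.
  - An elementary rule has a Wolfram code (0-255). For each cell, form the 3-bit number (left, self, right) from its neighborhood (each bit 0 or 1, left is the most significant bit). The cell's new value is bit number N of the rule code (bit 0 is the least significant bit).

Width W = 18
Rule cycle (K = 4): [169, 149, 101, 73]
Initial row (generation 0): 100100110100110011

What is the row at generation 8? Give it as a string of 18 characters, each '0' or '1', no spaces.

Answer: 110111101100110101

Derivation:
Gen 0: 100100110100110011
Gen 1 (rule 169): 000000101000100010
Gen 2 (rule 149): 111110101110111011
Gen 3 (rule 101): 000011110011001101
Gen 4 (rule 73): 111010010011001100
Gen 5 (rule 169): 110100000010001001
Gen 6 (rule 149): 000111111011101101
Gen 7 (rule 101): 110000001100110111
Gen 8 (rule 73): 110111101100110101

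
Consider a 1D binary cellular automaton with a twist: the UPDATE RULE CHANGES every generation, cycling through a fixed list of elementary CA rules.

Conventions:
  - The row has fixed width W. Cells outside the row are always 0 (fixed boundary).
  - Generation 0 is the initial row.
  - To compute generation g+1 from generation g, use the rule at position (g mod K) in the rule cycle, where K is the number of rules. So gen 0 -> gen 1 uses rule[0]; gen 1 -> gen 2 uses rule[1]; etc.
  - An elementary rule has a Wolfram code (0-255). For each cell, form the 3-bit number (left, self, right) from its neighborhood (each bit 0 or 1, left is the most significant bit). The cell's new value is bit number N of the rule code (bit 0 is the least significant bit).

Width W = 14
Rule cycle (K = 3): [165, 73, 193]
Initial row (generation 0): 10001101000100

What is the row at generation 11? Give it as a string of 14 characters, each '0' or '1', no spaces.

Answer: 11000011001001

Derivation:
Gen 0: 10001101000100
Gen 1 (rule 165): 10100011010101
Gen 2 (rule 73): 00001011000000
Gen 3 (rule 193): 11100001011111
Gen 4 (rule 165): 01001101101110
Gen 5 (rule 73): 00001101101010
Gen 6 (rule 193): 11100100100000
Gen 7 (rule 165): 01000100101111
Gen 8 (rule 73): 00010000001001
Gen 9 (rule 193): 11000111100000
Gen 10 (rule 165): 00010011001111
Gen 11 (rule 73): 11000011001001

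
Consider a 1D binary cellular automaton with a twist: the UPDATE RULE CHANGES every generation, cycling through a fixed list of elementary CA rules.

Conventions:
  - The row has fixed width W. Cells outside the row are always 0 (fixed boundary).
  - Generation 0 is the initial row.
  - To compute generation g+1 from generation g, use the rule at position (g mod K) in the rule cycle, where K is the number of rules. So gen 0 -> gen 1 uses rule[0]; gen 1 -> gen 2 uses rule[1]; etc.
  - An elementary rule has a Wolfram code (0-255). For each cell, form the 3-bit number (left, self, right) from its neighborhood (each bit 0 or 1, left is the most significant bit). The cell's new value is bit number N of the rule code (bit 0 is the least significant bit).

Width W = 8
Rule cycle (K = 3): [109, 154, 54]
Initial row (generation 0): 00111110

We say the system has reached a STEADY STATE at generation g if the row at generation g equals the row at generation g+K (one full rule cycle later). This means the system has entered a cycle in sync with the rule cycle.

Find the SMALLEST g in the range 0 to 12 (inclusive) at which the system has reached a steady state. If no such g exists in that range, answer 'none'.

Answer: 3

Derivation:
Gen 0: 00111110
Gen 1 (rule 109): 10100010
Gen 2 (rule 154): 00010101
Gen 3 (rule 54): 00111111
Gen 4 (rule 109): 10100001
Gen 5 (rule 154): 00010010
Gen 6 (rule 54): 00111111
Gen 7 (rule 109): 10100001
Gen 8 (rule 154): 00010010
Gen 9 (rule 54): 00111111
Gen 10 (rule 109): 10100001
Gen 11 (rule 154): 00010010
Gen 12 (rule 54): 00111111
Gen 13 (rule 109): 10100001
Gen 14 (rule 154): 00010010
Gen 15 (rule 54): 00111111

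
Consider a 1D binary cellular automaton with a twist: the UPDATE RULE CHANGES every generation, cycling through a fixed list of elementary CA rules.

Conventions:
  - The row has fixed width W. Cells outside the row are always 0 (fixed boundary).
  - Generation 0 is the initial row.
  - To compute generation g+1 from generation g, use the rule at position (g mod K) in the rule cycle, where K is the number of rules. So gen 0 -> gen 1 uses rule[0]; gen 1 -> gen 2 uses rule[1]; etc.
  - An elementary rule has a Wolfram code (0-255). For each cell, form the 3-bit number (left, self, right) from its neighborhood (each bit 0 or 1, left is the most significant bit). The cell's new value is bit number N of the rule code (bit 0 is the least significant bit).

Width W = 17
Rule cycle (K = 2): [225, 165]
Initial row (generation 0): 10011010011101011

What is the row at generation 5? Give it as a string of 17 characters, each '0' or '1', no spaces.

Gen 0: 10011010011101011
Gen 1 (rule 225): 00001100001110101
Gen 2 (rule 165): 11100001100101111
Gen 3 (rule 225): 01101100100010111
Gen 4 (rule 165): 00010000101011010
Gen 5 (rule 225): 11000110010101100

Answer: 11000110010101100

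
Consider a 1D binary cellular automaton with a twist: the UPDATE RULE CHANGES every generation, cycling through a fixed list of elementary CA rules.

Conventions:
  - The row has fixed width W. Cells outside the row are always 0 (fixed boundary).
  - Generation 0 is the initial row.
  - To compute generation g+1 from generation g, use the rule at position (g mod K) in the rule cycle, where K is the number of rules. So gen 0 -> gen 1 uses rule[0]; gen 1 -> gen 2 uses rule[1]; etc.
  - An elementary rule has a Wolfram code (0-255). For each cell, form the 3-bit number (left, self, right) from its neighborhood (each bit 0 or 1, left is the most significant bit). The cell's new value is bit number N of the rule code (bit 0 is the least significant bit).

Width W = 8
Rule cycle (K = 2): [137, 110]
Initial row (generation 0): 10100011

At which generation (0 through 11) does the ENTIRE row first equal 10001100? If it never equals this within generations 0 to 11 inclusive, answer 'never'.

Answer: never

Derivation:
Gen 0: 10100011
Gen 1 (rule 137): 00001010
Gen 2 (rule 110): 00011110
Gen 3 (rule 137): 11011100
Gen 4 (rule 110): 11110100
Gen 5 (rule 137): 11100001
Gen 6 (rule 110): 10100011
Gen 7 (rule 137): 00001010
Gen 8 (rule 110): 00011110
Gen 9 (rule 137): 11011100
Gen 10 (rule 110): 11110100
Gen 11 (rule 137): 11100001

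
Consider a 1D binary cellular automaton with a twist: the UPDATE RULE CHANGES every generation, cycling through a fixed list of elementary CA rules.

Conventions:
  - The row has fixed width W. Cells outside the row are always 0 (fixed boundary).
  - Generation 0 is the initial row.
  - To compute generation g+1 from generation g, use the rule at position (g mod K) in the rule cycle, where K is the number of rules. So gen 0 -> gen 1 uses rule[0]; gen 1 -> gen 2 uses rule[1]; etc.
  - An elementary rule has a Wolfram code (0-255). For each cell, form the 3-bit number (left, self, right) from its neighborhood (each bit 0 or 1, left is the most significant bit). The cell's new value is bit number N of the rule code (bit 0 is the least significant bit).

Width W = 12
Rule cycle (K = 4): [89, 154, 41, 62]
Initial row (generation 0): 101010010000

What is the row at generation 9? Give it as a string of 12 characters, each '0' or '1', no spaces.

Answer: 011101011111

Derivation:
Gen 0: 101010010000
Gen 1 (rule 89): 000001001111
Gen 2 (rule 154): 000010111110
Gen 3 (rule 41): 111001100000
Gen 4 (rule 62): 100111010000
Gen 5 (rule 89): 010101001111
Gen 6 (rule 154): 100000111110
Gen 7 (rule 41): 001110100000
Gen 8 (rule 62): 011001110000
Gen 9 (rule 89): 011101011111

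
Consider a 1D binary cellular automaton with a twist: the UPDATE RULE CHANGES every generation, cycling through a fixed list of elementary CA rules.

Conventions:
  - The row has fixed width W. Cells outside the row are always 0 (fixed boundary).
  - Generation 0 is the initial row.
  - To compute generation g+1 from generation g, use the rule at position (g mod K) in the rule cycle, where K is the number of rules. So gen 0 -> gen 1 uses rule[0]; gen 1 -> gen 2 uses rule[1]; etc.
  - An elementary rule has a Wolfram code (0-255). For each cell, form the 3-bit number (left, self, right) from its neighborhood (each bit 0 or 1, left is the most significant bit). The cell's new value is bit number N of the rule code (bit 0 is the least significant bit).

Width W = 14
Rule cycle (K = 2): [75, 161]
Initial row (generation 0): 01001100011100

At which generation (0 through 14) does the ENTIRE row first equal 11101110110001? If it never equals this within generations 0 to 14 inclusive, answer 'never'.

Gen 0: 01001100011100
Gen 1 (rule 75): 10011101110101
Gen 2 (rule 161): 00001010101010
Gen 3 (rule 75): 11110000000000
Gen 4 (rule 161): 01100111111111
Gen 5 (rule 75): 11101100000001
Gen 6 (rule 161): 01010001111100
Gen 7 (rule 75): 10000111000101
Gen 8 (rule 161): 00110010010010
Gen 9 (rule 75): 11110100100100
Gen 10 (rule 161): 01101000000001
Gen 11 (rule 75): 11100011111110
Gen 12 (rule 161): 01001001111100
Gen 13 (rule 75): 10010011000101
Gen 14 (rule 161): 00000000010010

Answer: never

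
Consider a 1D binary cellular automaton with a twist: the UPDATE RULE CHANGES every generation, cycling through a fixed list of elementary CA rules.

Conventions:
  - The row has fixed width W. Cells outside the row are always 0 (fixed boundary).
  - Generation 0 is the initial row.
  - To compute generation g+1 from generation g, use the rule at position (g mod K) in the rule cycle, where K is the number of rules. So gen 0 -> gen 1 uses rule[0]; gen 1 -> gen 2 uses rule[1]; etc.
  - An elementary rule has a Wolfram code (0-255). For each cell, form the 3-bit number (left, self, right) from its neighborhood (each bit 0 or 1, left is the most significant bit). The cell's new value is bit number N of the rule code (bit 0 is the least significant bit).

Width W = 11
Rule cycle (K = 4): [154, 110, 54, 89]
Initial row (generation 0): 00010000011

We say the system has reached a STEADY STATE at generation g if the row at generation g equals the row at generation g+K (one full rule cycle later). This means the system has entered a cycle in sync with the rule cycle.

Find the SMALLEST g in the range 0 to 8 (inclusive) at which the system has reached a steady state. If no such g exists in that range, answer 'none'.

Gen 0: 00010000011
Gen 1 (rule 154): 00101000110
Gen 2 (rule 110): 01111001110
Gen 3 (rule 54): 10000110001
Gen 4 (rule 89): 01110111100
Gen 5 (rule 154): 11100111010
Gen 6 (rule 110): 10101101110
Gen 7 (rule 54): 11110010001
Gen 8 (rule 89): 10011001100
Gen 9 (rule 154): 01110111010
Gen 10 (rule 110): 11011101110
Gen 11 (rule 54): 00100010001
Gen 12 (rule 89): 10011001100

Answer: 8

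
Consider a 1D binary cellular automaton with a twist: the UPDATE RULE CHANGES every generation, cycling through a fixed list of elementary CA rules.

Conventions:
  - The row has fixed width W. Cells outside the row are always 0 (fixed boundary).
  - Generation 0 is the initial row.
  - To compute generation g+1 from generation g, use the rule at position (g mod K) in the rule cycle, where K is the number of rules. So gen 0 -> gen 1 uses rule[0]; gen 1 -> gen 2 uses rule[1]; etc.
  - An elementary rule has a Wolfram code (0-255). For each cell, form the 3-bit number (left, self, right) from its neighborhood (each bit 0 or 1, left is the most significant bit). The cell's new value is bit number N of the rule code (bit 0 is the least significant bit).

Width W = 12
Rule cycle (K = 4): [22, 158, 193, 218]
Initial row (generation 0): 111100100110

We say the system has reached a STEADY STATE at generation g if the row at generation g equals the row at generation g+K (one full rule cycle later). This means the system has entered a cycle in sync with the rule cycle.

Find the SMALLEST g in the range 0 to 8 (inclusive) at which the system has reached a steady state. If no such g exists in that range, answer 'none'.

Answer: 4

Derivation:
Gen 0: 111100100110
Gen 1 (rule 22): 000011111001
Gen 2 (rule 158): 000111110111
Gen 3 (rule 193): 110011110011
Gen 4 (rule 218): 111111111111
Gen 5 (rule 22): 000000000000
Gen 6 (rule 158): 000000000000
Gen 7 (rule 193): 111111111111
Gen 8 (rule 218): 111111111111
Gen 9 (rule 22): 000000000000
Gen 10 (rule 158): 000000000000
Gen 11 (rule 193): 111111111111
Gen 12 (rule 218): 111111111111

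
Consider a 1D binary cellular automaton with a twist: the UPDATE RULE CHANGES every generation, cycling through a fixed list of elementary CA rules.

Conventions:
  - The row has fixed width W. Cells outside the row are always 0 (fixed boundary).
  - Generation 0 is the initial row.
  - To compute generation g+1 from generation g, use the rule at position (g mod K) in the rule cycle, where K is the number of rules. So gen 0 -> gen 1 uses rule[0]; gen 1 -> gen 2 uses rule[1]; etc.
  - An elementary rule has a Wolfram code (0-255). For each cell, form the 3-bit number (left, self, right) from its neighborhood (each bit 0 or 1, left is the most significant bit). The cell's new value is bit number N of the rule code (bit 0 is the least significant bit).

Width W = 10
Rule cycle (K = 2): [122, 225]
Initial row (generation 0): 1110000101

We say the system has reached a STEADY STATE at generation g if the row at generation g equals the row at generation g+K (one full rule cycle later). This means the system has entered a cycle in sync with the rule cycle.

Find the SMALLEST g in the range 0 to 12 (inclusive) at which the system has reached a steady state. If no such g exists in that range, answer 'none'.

Gen 0: 1110000101
Gen 1 (rule 122): 1011001010
Gen 2 (rule 225): 0101000100
Gen 3 (rule 122): 1010101010
Gen 4 (rule 225): 0101010100
Gen 5 (rule 122): 1010101010
Gen 6 (rule 225): 0101010100
Gen 7 (rule 122): 1010101010
Gen 8 (rule 225): 0101010100
Gen 9 (rule 122): 1010101010
Gen 10 (rule 225): 0101010100
Gen 11 (rule 122): 1010101010
Gen 12 (rule 225): 0101010100
Gen 13 (rule 122): 1010101010
Gen 14 (rule 225): 0101010100

Answer: 3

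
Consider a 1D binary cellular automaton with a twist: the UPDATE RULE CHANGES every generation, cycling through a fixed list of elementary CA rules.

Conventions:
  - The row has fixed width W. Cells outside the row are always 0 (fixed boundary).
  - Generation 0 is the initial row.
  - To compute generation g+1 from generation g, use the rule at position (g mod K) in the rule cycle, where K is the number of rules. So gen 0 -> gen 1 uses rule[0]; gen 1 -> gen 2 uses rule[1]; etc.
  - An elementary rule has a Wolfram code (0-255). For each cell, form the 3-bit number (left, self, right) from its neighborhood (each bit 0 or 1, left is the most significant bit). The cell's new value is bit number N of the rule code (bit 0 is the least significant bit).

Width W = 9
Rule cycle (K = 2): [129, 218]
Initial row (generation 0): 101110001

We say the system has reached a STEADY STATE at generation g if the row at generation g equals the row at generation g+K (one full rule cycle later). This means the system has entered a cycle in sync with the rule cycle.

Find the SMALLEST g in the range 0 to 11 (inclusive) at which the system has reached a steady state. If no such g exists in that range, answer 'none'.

Answer: 8

Derivation:
Gen 0: 101110001
Gen 1 (rule 129): 000100100
Gen 2 (rule 218): 001011010
Gen 3 (rule 129): 100000000
Gen 4 (rule 218): 010000000
Gen 5 (rule 129): 000111111
Gen 6 (rule 218): 001111111
Gen 7 (rule 129): 100111110
Gen 8 (rule 218): 011111111
Gen 9 (rule 129): 001111110
Gen 10 (rule 218): 011111111
Gen 11 (rule 129): 001111110
Gen 12 (rule 218): 011111111
Gen 13 (rule 129): 001111110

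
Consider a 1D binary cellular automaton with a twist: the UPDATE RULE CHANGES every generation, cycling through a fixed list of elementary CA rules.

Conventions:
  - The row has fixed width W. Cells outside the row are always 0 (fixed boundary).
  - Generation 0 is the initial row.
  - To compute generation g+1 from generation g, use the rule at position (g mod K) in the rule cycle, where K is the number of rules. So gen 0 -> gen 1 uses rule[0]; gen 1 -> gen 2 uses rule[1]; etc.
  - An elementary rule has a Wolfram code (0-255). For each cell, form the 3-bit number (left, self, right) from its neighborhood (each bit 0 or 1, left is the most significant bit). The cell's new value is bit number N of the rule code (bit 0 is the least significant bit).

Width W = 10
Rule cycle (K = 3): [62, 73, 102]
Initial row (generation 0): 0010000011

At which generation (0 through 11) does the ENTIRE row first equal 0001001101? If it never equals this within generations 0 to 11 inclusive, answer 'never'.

Gen 0: 0010000011
Gen 1 (rule 62): 0111000110
Gen 2 (rule 73): 0101010110
Gen 3 (rule 102): 1111111010
Gen 4 (rule 62): 1000000111
Gen 5 (rule 73): 0011110101
Gen 6 (rule 102): 0100011111
Gen 7 (rule 62): 1110110000
Gen 8 (rule 73): 1010110111
Gen 9 (rule 102): 1111011001
Gen 10 (rule 62): 1000110111
Gen 11 (rule 73): 0010110101

Answer: never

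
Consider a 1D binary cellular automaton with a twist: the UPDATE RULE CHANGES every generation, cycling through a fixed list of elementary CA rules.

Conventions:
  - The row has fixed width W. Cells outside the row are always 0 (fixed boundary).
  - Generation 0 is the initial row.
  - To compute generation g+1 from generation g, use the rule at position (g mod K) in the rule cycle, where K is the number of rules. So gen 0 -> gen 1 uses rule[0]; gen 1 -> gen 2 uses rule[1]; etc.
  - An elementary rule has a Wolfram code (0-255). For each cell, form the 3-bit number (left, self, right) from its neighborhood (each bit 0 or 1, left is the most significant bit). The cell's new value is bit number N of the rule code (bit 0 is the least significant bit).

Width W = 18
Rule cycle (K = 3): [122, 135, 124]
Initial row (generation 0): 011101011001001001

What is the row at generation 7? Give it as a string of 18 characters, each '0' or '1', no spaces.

Gen 0: 011101011001001001
Gen 1 (rule 122): 110110111110110110
Gen 2 (rule 135): 000000011100000000
Gen 3 (rule 124): 000000010110000000
Gen 4 (rule 122): 000000101111000000
Gen 5 (rule 135): 111111100110011111
Gen 6 (rule 124): 100000110111010001
Gen 7 (rule 122): 010001111101101010

Answer: 010001111101101010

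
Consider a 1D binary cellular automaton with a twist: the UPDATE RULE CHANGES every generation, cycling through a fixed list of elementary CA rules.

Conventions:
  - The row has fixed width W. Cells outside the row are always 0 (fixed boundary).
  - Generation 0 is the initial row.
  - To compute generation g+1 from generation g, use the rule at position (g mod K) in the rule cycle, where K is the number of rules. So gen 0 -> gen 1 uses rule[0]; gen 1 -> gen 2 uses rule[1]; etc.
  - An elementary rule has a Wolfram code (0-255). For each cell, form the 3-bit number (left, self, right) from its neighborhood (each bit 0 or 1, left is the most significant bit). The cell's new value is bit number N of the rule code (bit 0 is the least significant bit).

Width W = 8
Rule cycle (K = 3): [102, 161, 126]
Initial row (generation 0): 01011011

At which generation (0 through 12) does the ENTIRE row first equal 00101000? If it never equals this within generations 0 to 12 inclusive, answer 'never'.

Answer: never

Derivation:
Gen 0: 01011011
Gen 1 (rule 102): 11101101
Gen 2 (rule 161): 01010010
Gen 3 (rule 126): 11111111
Gen 4 (rule 102): 00000001
Gen 5 (rule 161): 11111100
Gen 6 (rule 126): 10000110
Gen 7 (rule 102): 10001010
Gen 8 (rule 161): 00100100
Gen 9 (rule 126): 01111110
Gen 10 (rule 102): 10000010
Gen 11 (rule 161): 00111000
Gen 12 (rule 126): 01101100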